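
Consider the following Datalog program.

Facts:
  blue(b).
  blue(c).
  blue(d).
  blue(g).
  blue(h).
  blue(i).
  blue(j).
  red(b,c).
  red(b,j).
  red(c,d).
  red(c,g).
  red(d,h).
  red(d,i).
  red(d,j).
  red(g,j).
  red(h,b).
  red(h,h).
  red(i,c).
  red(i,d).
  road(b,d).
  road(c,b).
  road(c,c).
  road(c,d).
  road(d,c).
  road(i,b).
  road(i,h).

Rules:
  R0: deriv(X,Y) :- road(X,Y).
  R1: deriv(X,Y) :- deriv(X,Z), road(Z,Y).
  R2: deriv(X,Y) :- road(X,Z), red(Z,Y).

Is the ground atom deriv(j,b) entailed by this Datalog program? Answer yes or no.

no

round 1: derive deriv(b,d) via R0 from road(b,d)
round 1: derive deriv(c,b) via R0 from road(c,b)
round 1: derive deriv(c,c) via R0 from road(c,c)
round 1: derive deriv(c,d) via R0 from road(c,d)
round 1: derive deriv(d,c) via R0 from road(d,c)
round 1: derive deriv(i,b) via R0 from road(i,b)
round 1: derive deriv(i,h) via R0 from road(i,h)
round 1: derive deriv(b,h) via R2 from road(b,d), red(d,h)
round 1: derive deriv(b,i) via R2 from road(b,d), red(d,i)
round 1: derive deriv(b,j) via R2 from road(b,d), red(d,j)
round 1: derive deriv(c,g) via R2 from road(c,c), red(c,g)
round 1: derive deriv(c,h) via R2 from road(c,d), red(d,h)
round 1: derive deriv(c,i) via R2 from road(c,d), red(d,i)
round 1: derive deriv(c,j) via R2 from road(c,b), red(b,j)
round 1: derive deriv(d,d) via R2 from road(d,c), red(c,d)
round 1: derive deriv(d,g) via R2 from road(d,c), red(c,g)
round 1: derive deriv(i,c) via R2 from road(i,b), red(b,c)
round 1: derive deriv(i,j) via R2 from road(i,b), red(b,j)
round 2: derive deriv(b,b) via R1 from deriv(b,i), road(i,b)
round 2: derive deriv(b,c) via R1 from deriv(b,d), road(d,c)
round 2: derive deriv(d,b) via R1 from deriv(d,c), road(c,b)
round 2: derive deriv(i,d) via R1 from deriv(i,b), road(b,d)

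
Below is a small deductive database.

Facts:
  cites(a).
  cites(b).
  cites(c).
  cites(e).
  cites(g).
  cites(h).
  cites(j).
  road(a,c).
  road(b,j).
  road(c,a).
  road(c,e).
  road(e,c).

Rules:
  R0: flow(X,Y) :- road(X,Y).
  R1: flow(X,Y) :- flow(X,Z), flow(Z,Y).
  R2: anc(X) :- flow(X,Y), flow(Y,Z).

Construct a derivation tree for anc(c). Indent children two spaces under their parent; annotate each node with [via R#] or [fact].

round 1: derive flow(a,c) via R0 from road(a,c)
round 1: derive flow(b,j) via R0 from road(b,j)
round 1: derive flow(c,a) via R0 from road(c,a)
round 1: derive flow(c,e) via R0 from road(c,e)
round 1: derive flow(e,c) via R0 from road(e,c)
round 2: derive flow(a,a) via R1 from flow(a,c), flow(c,a)
round 2: derive flow(a,e) via R1 from flow(a,c), flow(c,e)
round 2: derive flow(c,c) via R1 from flow(c,a), flow(a,c)
round 2: derive flow(e,a) via R1 from flow(e,c), flow(c,a)
round 2: derive flow(e,e) via R1 from flow(e,c), flow(c,e)
round 2: derive anc(a) via R2 from flow(a,c), flow(c,a)
round 2: derive anc(c) via R2 from flow(c,a), flow(a,c)
round 2: derive anc(e) via R2 from flow(e,c), flow(c,a)

anc(c)  [via R2]
  flow(c,a)  [via R0]
    road(c,a)  [fact]
  flow(a,c)  [via R0]
    road(a,c)  [fact]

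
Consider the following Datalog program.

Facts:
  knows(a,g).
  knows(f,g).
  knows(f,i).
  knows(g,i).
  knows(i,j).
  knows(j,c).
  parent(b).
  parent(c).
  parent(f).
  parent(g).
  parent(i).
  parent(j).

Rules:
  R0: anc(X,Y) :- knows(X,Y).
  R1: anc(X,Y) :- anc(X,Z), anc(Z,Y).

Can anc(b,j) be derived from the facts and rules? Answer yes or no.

round 1: derive anc(a,g) via R0 from knows(a,g)
round 1: derive anc(f,g) via R0 from knows(f,g)
round 1: derive anc(f,i) via R0 from knows(f,i)
round 1: derive anc(g,i) via R0 from knows(g,i)
round 1: derive anc(i,j) via R0 from knows(i,j)
round 1: derive anc(j,c) via R0 from knows(j,c)
round 2: derive anc(a,i) via R1 from anc(a,g), anc(g,i)
round 2: derive anc(f,j) via R1 from anc(f,i), anc(i,j)
round 2: derive anc(g,j) via R1 from anc(g,i), anc(i,j)
round 2: derive anc(i,c) via R1 from anc(i,j), anc(j,c)
round 3: derive anc(a,c) via R1 from anc(a,i), anc(i,c)
round 3: derive anc(a,j) via R1 from anc(a,g), anc(g,j)
round 3: derive anc(f,c) via R1 from anc(f,i), anc(i,c)
round 3: derive anc(g,c) via R1 from anc(g,i), anc(i,c)

no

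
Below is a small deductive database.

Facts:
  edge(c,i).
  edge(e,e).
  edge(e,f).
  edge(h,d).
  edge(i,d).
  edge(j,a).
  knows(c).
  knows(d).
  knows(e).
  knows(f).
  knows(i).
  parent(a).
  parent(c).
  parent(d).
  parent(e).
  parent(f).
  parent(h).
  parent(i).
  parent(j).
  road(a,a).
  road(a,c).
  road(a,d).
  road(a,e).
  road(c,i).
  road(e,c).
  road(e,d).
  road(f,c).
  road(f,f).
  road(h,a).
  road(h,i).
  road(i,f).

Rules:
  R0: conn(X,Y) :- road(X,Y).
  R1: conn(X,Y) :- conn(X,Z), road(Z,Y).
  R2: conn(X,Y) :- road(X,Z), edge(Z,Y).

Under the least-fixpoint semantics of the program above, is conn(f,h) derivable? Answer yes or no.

round 1: derive conn(a,a) via R0 from road(a,a)
round 1: derive conn(a,c) via R0 from road(a,c)
round 1: derive conn(a,d) via R0 from road(a,d)
round 1: derive conn(a,e) via R0 from road(a,e)
round 1: derive conn(c,i) via R0 from road(c,i)
round 1: derive conn(e,c) via R0 from road(e,c)
round 1: derive conn(e,d) via R0 from road(e,d)
round 1: derive conn(f,c) via R0 from road(f,c)
round 1: derive conn(f,f) via R0 from road(f,f)
round 1: derive conn(h,a) via R0 from road(h,a)
round 1: derive conn(h,i) via R0 from road(h,i)
round 1: derive conn(i,f) via R0 from road(i,f)
round 1: derive conn(a,f) via R2 from road(a,e), edge(e,f)
round 1: derive conn(a,i) via R2 from road(a,c), edge(c,i)
round 1: derive conn(c,d) via R2 from road(c,i), edge(i,d)
round 1: derive conn(e,i) via R2 from road(e,c), edge(c,i)
round 1: derive conn(f,i) via R2 from road(f,c), edge(c,i)
round 1: derive conn(h,d) via R2 from road(h,i), edge(i,d)
round 2: derive conn(c,f) via R1 from conn(c,i), road(i,f)
round 2: derive conn(e,f) via R1 from conn(e,i), road(i,f)
round 2: derive conn(h,c) via R1 from conn(h,a), road(a,c)
round 2: derive conn(h,e) via R1 from conn(h,a), road(a,e)
round 2: derive conn(h,f) via R1 from conn(h,i), road(i,f)
round 2: derive conn(i,c) via R1 from conn(i,f), road(f,c)
round 3: derive conn(c,c) via R1 from conn(c,f), road(f,c)
round 3: derive conn(i,i) via R1 from conn(i,c), road(c,i)

no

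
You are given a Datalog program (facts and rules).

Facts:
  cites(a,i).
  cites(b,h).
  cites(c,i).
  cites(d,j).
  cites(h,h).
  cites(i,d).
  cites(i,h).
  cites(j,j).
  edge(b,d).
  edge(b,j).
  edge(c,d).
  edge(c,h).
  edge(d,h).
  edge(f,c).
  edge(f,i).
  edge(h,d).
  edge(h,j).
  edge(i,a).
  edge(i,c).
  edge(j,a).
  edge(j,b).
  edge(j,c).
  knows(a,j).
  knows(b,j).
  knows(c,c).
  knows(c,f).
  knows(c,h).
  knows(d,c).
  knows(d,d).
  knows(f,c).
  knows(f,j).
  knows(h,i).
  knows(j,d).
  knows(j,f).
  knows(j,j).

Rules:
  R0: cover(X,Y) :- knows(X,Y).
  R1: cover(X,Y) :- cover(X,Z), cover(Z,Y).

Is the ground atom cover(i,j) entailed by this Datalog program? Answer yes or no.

round 1: derive cover(a,j) via R0 from knows(a,j)
round 1: derive cover(b,j) via R0 from knows(b,j)
round 1: derive cover(c,c) via R0 from knows(c,c)
round 1: derive cover(c,f) via R0 from knows(c,f)
round 1: derive cover(c,h) via R0 from knows(c,h)
round 1: derive cover(d,c) via R0 from knows(d,c)
round 1: derive cover(d,d) via R0 from knows(d,d)
round 1: derive cover(f,c) via R0 from knows(f,c)
round 1: derive cover(f,j) via R0 from knows(f,j)
round 1: derive cover(h,i) via R0 from knows(h,i)
round 1: derive cover(j,d) via R0 from knows(j,d)
round 1: derive cover(j,f) via R0 from knows(j,f)
round 1: derive cover(j,j) via R0 from knows(j,j)
round 2: derive cover(a,d) via R1 from cover(a,j), cover(j,d)
round 2: derive cover(a,f) via R1 from cover(a,j), cover(j,f)
round 2: derive cover(b,d) via R1 from cover(b,j), cover(j,d)
round 2: derive cover(b,f) via R1 from cover(b,j), cover(j,f)
round 2: derive cover(c,i) via R1 from cover(c,h), cover(h,i)
round 2: derive cover(c,j) via R1 from cover(c,f), cover(f,j)
round 2: derive cover(d,f) via R1 from cover(d,c), cover(c,f)
round 2: derive cover(d,h) via R1 from cover(d,c), cover(c,h)
round 2: derive cover(f,d) via R1 from cover(f,j), cover(j,d)
round 2: derive cover(f,f) via R1 from cover(f,c), cover(c,f)
round 2: derive cover(f,h) via R1 from cover(f,c), cover(c,h)
round 2: derive cover(j,c) via R1 from cover(j,d), cover(d,c)
round 3: derive cover(a,c) via R1 from cover(a,d), cover(d,c)
round 3: derive cover(a,h) via R1 from cover(a,d), cover(d,h)
round 3: derive cover(b,c) via R1 from cover(b,d), cover(d,c)
round 3: derive cover(b,h) via R1 from cover(b,d), cover(d,h)
round 3: derive cover(c,d) via R1 from cover(c,f), cover(f,d)
round 3: derive cover(d,i) via R1 from cover(d,c), cover(c,i)
round 3: derive cover(d,j) via R1 from cover(d,c), cover(c,j)
round 3: derive cover(f,i) via R1 from cover(f,c), cover(c,i)
round 3: derive cover(j,h) via R1 from cover(j,c), cover(c,h)
round 3: derive cover(j,i) via R1 from cover(j,c), cover(c,i)
round 4: derive cover(a,i) via R1 from cover(a,c), cover(c,i)
round 4: derive cover(b,i) via R1 from cover(b,c), cover(c,i)

no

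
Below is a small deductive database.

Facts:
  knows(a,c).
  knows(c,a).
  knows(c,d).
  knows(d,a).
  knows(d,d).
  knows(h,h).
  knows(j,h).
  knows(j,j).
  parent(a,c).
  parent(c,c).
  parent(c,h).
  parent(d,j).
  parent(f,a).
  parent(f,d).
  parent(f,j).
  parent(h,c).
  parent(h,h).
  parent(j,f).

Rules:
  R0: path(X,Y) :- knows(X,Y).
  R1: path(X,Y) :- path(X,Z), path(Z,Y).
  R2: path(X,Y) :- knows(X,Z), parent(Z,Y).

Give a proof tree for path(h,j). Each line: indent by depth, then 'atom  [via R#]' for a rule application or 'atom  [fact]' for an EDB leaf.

round 1: derive path(a,c) via R0 from knows(a,c)
round 1: derive path(c,a) via R0 from knows(c,a)
round 1: derive path(c,d) via R0 from knows(c,d)
round 1: derive path(d,a) via R0 from knows(d,a)
round 1: derive path(d,d) via R0 from knows(d,d)
round 1: derive path(h,h) via R0 from knows(h,h)
round 1: derive path(j,h) via R0 from knows(j,h)
round 1: derive path(j,j) via R0 from knows(j,j)
round 1: derive path(a,h) via R2 from knows(a,c), parent(c,h)
round 1: derive path(c,c) via R2 from knows(c,a), parent(a,c)
round 1: derive path(c,j) via R2 from knows(c,d), parent(d,j)
round 1: derive path(d,c) via R2 from knows(d,a), parent(a,c)
round 1: derive path(d,j) via R2 from knows(d,d), parent(d,j)
round 1: derive path(h,c) via R2 from knows(h,h), parent(h,c)
round 1: derive path(j,c) via R2 from knows(j,h), parent(h,c)
round 1: derive path(j,f) via R2 from knows(j,j), parent(j,f)
round 2: derive path(a,a) via R1 from path(a,c), path(c,a)
round 2: derive path(a,d) via R1 from path(a,c), path(c,d)
round 2: derive path(a,j) via R1 from path(a,c), path(c,j)
round 2: derive path(c,f) via R1 from path(c,j), path(j,f)
round 2: derive path(c,h) via R1 from path(c,a), path(a,h)
round 2: derive path(d,f) via R1 from path(d,j), path(j,f)
round 2: derive path(d,h) via R1 from path(d,a), path(a,h)
round 2: derive path(h,a) via R1 from path(h,c), path(c,a)
round 2: derive path(h,d) via R1 from path(h,c), path(c,d)
round 2: derive path(h,j) via R1 from path(h,c), path(c,j)
round 2: derive path(j,a) via R1 from path(j,c), path(c,a)
round 2: derive path(j,d) via R1 from path(j,c), path(c,d)
round 3: derive path(a,f) via R1 from path(a,c), path(c,f)
round 3: derive path(h,f) via R1 from path(h,c), path(c,f)

path(h,j)  [via R1]
  path(h,c)  [via R2]
    knows(h,h)  [fact]
    parent(h,c)  [fact]
  path(c,j)  [via R2]
    knows(c,d)  [fact]
    parent(d,j)  [fact]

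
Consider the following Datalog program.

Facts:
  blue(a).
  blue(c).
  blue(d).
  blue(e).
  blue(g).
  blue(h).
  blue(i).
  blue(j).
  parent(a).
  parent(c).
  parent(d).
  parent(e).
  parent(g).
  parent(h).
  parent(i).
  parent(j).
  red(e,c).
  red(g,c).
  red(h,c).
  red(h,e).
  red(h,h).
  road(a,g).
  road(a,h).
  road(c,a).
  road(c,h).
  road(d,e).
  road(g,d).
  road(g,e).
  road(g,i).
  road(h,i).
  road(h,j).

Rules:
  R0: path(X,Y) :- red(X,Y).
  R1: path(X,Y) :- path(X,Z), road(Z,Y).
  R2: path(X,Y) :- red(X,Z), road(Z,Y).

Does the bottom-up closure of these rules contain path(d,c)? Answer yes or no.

round 1: derive path(e,c) via R0 from red(e,c)
round 1: derive path(g,c) via R0 from red(g,c)
round 1: derive path(h,c) via R0 from red(h,c)
round 1: derive path(h,e) via R0 from red(h,e)
round 1: derive path(h,h) via R0 from red(h,h)
round 1: derive path(e,a) via R2 from red(e,c), road(c,a)
round 1: derive path(e,h) via R2 from red(e,c), road(c,h)
round 1: derive path(g,a) via R2 from red(g,c), road(c,a)
round 1: derive path(g,h) via R2 from red(g,c), road(c,h)
round 1: derive path(h,a) via R2 from red(h,c), road(c,a)
round 1: derive path(h,i) via R2 from red(h,h), road(h,i)
round 1: derive path(h,j) via R2 from red(h,h), road(h,j)
round 2: derive path(e,g) via R1 from path(e,a), road(a,g)
round 2: derive path(e,i) via R1 from path(e,h), road(h,i)
round 2: derive path(e,j) via R1 from path(e,h), road(h,j)
round 2: derive path(g,g) via R1 from path(g,a), road(a,g)
round 2: derive path(g,i) via R1 from path(g,h), road(h,i)
round 2: derive path(g,j) via R1 from path(g,h), road(h,j)
round 2: derive path(h,g) via R1 from path(h,a), road(a,g)
round 3: derive path(e,d) via R1 from path(e,g), road(g,d)
round 3: derive path(e,e) via R1 from path(e,g), road(g,e)
round 3: derive path(g,d) via R1 from path(g,g), road(g,d)
round 3: derive path(g,e) via R1 from path(g,g), road(g,e)
round 3: derive path(h,d) via R1 from path(h,g), road(g,d)

no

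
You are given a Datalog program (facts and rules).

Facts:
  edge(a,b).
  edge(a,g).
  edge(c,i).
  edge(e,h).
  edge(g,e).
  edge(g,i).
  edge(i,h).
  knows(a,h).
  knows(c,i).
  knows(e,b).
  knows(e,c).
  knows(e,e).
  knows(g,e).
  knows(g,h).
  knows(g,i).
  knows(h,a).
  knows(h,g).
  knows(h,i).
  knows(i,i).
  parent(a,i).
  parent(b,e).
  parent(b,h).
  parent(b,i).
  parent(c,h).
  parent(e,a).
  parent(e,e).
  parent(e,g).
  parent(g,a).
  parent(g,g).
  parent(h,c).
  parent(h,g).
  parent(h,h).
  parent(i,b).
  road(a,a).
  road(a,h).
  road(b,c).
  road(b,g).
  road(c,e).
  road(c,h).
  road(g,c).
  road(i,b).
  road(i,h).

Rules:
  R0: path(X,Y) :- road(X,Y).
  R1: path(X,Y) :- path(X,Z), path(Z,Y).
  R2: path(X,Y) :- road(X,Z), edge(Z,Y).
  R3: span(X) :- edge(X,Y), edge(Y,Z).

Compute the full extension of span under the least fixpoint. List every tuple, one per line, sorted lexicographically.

span(a)
span(c)
span(g)

round 1: derive span(a) via R3 from edge(a,g), edge(g,e)
round 1: derive span(c) via R3 from edge(c,i), edge(i,h)
round 1: derive span(g) via R3 from edge(g,e), edge(e,h)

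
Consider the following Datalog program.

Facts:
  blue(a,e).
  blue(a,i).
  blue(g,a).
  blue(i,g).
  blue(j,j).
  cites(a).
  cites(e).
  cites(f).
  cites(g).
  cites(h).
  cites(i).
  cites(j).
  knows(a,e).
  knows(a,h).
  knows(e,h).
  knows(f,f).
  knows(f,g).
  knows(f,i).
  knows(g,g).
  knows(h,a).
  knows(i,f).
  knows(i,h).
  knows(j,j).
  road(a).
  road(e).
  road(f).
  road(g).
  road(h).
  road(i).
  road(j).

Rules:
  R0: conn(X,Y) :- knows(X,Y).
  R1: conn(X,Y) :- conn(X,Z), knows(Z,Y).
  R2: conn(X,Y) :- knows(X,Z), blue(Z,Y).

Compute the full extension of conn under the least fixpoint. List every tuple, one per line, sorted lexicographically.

conn(a,a)
conn(a,e)
conn(a,h)
conn(e,a)
conn(e,e)
conn(e,h)
conn(f,a)
conn(f,e)
conn(f,f)
conn(f,g)
conn(f,h)
conn(f,i)
conn(g,a)
conn(g,e)
conn(g,g)
conn(g,h)
conn(h,a)
conn(h,e)
conn(h,f)
conn(h,g)
conn(h,h)
conn(h,i)
conn(i,a)
conn(i,e)
conn(i,f)
conn(i,g)
conn(i,h)
conn(i,i)
conn(j,j)

round 1: derive conn(a,e) via R0 from knows(a,e)
round 1: derive conn(a,h) via R0 from knows(a,h)
round 1: derive conn(e,h) via R0 from knows(e,h)
round 1: derive conn(f,f) via R0 from knows(f,f)
round 1: derive conn(f,g) via R0 from knows(f,g)
round 1: derive conn(f,i) via R0 from knows(f,i)
round 1: derive conn(g,g) via R0 from knows(g,g)
round 1: derive conn(h,a) via R0 from knows(h,a)
round 1: derive conn(i,f) via R0 from knows(i,f)
round 1: derive conn(i,h) via R0 from knows(i,h)
round 1: derive conn(j,j) via R0 from knows(j,j)
round 1: derive conn(f,a) via R2 from knows(f,g), blue(g,a)
round 1: derive conn(g,a) via R2 from knows(g,g), blue(g,a)
round 1: derive conn(h,e) via R2 from knows(h,a), blue(a,e)
round 1: derive conn(h,i) via R2 from knows(h,a), blue(a,i)
round 2: derive conn(a,a) via R1 from conn(a,h), knows(h,a)
round 2: derive conn(e,a) via R1 from conn(e,h), knows(h,a)
round 2: derive conn(f,e) via R1 from conn(f,a), knows(a,e)
round 2: derive conn(f,h) via R1 from conn(f,a), knows(a,h)
round 2: derive conn(g,e) via R1 from conn(g,a), knows(a,e)
round 2: derive conn(g,h) via R1 from conn(g,a), knows(a,h)
round 2: derive conn(h,f) via R1 from conn(h,i), knows(i,f)
round 2: derive conn(h,h) via R1 from conn(h,a), knows(a,h)
round 2: derive conn(i,a) via R1 from conn(i,h), knows(h,a)
round 2: derive conn(i,g) via R1 from conn(i,f), knows(f,g)
round 2: derive conn(i,i) via R1 from conn(i,f), knows(f,i)
round 3: derive conn(e,e) via R1 from conn(e,a), knows(a,e)
round 3: derive conn(h,g) via R1 from conn(h,f), knows(f,g)
round 3: derive conn(i,e) via R1 from conn(i,a), knows(a,e)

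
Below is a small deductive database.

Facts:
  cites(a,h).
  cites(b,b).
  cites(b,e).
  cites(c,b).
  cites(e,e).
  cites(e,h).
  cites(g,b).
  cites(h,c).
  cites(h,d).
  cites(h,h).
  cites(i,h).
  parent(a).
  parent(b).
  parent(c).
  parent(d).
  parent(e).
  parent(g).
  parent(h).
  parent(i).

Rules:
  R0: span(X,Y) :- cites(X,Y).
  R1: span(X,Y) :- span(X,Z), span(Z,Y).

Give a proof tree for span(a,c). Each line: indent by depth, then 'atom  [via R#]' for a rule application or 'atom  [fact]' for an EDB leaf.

round 1: derive span(a,h) via R0 from cites(a,h)
round 1: derive span(b,b) via R0 from cites(b,b)
round 1: derive span(b,e) via R0 from cites(b,e)
round 1: derive span(c,b) via R0 from cites(c,b)
round 1: derive span(e,e) via R0 from cites(e,e)
round 1: derive span(e,h) via R0 from cites(e,h)
round 1: derive span(g,b) via R0 from cites(g,b)
round 1: derive span(h,c) via R0 from cites(h,c)
round 1: derive span(h,d) via R0 from cites(h,d)
round 1: derive span(h,h) via R0 from cites(h,h)
round 1: derive span(i,h) via R0 from cites(i,h)
round 2: derive span(a,c) via R1 from span(a,h), span(h,c)
round 2: derive span(a,d) via R1 from span(a,h), span(h,d)
round 2: derive span(b,h) via R1 from span(b,e), span(e,h)
round 2: derive span(c,e) via R1 from span(c,b), span(b,e)
round 2: derive span(e,c) via R1 from span(e,h), span(h,c)
round 2: derive span(e,d) via R1 from span(e,h), span(h,d)
round 2: derive span(g,e) via R1 from span(g,b), span(b,e)
round 2: derive span(h,b) via R1 from span(h,c), span(c,b)
round 2: derive span(i,c) via R1 from span(i,h), span(h,c)
round 2: derive span(i,d) via R1 from span(i,h), span(h,d)
round 3: derive span(a,b) via R1 from span(a,c), span(c,b)
round 3: derive span(a,e) via R1 from span(a,c), span(c,e)
round 3: derive span(b,c) via R1 from span(b,e), span(e,c)
round 3: derive span(b,d) via R1 from span(b,e), span(e,d)
round 3: derive span(c,c) via R1 from span(c,e), span(e,c)
round 3: derive span(c,d) via R1 from span(c,e), span(e,d)
round 3: derive span(c,h) via R1 from span(c,b), span(b,h)
round 3: derive span(e,b) via R1 from span(e,c), span(c,b)
round 3: derive span(g,c) via R1 from span(g,e), span(e,c)
round 3: derive span(g,d) via R1 from span(g,e), span(e,d)
round 3: derive span(g,h) via R1 from span(g,b), span(b,h)
round 3: derive span(h,e) via R1 from span(h,b), span(b,e)
round 3: derive span(i,b) via R1 from span(i,c), span(c,b)
round 3: derive span(i,e) via R1 from span(i,c), span(c,e)

span(a,c)  [via R1]
  span(a,h)  [via R0]
    cites(a,h)  [fact]
  span(h,c)  [via R0]
    cites(h,c)  [fact]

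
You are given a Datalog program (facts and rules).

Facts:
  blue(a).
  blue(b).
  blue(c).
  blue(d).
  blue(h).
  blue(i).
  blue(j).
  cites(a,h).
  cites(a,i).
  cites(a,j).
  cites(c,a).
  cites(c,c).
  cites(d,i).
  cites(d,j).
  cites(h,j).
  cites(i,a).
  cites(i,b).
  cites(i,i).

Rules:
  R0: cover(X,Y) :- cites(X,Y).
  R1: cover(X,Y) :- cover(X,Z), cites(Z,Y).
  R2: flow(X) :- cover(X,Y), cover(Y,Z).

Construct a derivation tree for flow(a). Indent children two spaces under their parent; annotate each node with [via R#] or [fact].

flow(a)  [via R2]
  cover(a,h)  [via R0]
    cites(a,h)  [fact]
  cover(h,j)  [via R0]
    cites(h,j)  [fact]

round 1: derive cover(a,h) via R0 from cites(a,h)
round 1: derive cover(a,i) via R0 from cites(a,i)
round 1: derive cover(a,j) via R0 from cites(a,j)
round 1: derive cover(c,a) via R0 from cites(c,a)
round 1: derive cover(c,c) via R0 from cites(c,c)
round 1: derive cover(d,i) via R0 from cites(d,i)
round 1: derive cover(d,j) via R0 from cites(d,j)
round 1: derive cover(h,j) via R0 from cites(h,j)
round 1: derive cover(i,a) via R0 from cites(i,a)
round 1: derive cover(i,b) via R0 from cites(i,b)
round 1: derive cover(i,i) via R0 from cites(i,i)
round 2: derive cover(a,a) via R1 from cover(a,i), cites(i,a)
round 2: derive cover(a,b) via R1 from cover(a,i), cites(i,b)
round 2: derive cover(c,h) via R1 from cover(c,a), cites(a,h)
round 2: derive cover(c,i) via R1 from cover(c,a), cites(a,i)
round 2: derive cover(c,j) via R1 from cover(c,a), cites(a,j)
round 2: derive cover(d,a) via R1 from cover(d,i), cites(i,a)
round 2: derive cover(d,b) via R1 from cover(d,i), cites(i,b)
round 2: derive cover(i,h) via R1 from cover(i,a), cites(a,h)
round 2: derive cover(i,j) via R1 from cover(i,a), cites(a,j)
round 2: derive flow(a) via R2 from cover(a,h), cover(h,j)
round 2: derive flow(c) via R2 from cover(c,a), cover(a,h)
round 2: derive flow(d) via R2 from cover(d,i), cover(i,a)
round 2: derive flow(i) via R2 from cover(i,a), cover(a,h)
round 3: derive cover(c,b) via R1 from cover(c,i), cites(i,b)
round 3: derive cover(d,h) via R1 from cover(d,a), cites(a,h)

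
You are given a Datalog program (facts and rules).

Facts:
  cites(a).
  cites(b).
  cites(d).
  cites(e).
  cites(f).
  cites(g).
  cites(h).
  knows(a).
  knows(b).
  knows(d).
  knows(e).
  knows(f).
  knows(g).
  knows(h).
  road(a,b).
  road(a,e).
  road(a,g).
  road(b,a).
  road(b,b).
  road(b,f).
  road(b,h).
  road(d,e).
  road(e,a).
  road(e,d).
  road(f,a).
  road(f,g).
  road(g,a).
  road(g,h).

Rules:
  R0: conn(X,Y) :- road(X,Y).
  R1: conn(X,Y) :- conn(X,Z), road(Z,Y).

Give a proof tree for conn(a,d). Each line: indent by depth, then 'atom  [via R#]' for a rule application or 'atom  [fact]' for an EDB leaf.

conn(a,d)  [via R1]
  conn(a,e)  [via R0]
    road(a,e)  [fact]
  road(e,d)  [fact]

round 1: derive conn(a,b) via R0 from road(a,b)
round 1: derive conn(a,e) via R0 from road(a,e)
round 1: derive conn(a,g) via R0 from road(a,g)
round 1: derive conn(b,a) via R0 from road(b,a)
round 1: derive conn(b,b) via R0 from road(b,b)
round 1: derive conn(b,f) via R0 from road(b,f)
round 1: derive conn(b,h) via R0 from road(b,h)
round 1: derive conn(d,e) via R0 from road(d,e)
round 1: derive conn(e,a) via R0 from road(e,a)
round 1: derive conn(e,d) via R0 from road(e,d)
round 1: derive conn(f,a) via R0 from road(f,a)
round 1: derive conn(f,g) via R0 from road(f,g)
round 1: derive conn(g,a) via R0 from road(g,a)
round 1: derive conn(g,h) via R0 from road(g,h)
round 2: derive conn(a,a) via R1 from conn(a,b), road(b,a)
round 2: derive conn(a,d) via R1 from conn(a,e), road(e,d)
round 2: derive conn(a,f) via R1 from conn(a,b), road(b,f)
round 2: derive conn(a,h) via R1 from conn(a,b), road(b,h)
round 2: derive conn(b,e) via R1 from conn(b,a), road(a,e)
round 2: derive conn(b,g) via R1 from conn(b,a), road(a,g)
round 2: derive conn(d,a) via R1 from conn(d,e), road(e,a)
round 2: derive conn(d,d) via R1 from conn(d,e), road(e,d)
round 2: derive conn(e,b) via R1 from conn(e,a), road(a,b)
round 2: derive conn(e,e) via R1 from conn(e,a), road(a,e)
round 2: derive conn(e,g) via R1 from conn(e,a), road(a,g)
round 2: derive conn(f,b) via R1 from conn(f,a), road(a,b)
round 2: derive conn(f,e) via R1 from conn(f,a), road(a,e)
round 2: derive conn(f,h) via R1 from conn(f,g), road(g,h)
round 2: derive conn(g,b) via R1 from conn(g,a), road(a,b)
round 2: derive conn(g,e) via R1 from conn(g,a), road(a,e)
round 2: derive conn(g,g) via R1 from conn(g,a), road(a,g)
round 3: derive conn(b,d) via R1 from conn(b,e), road(e,d)
round 3: derive conn(d,b) via R1 from conn(d,a), road(a,b)
round 3: derive conn(d,g) via R1 from conn(d,a), road(a,g)
round 3: derive conn(e,f) via R1 from conn(e,b), road(b,f)
round 3: derive conn(e,h) via R1 from conn(e,b), road(b,h)
round 3: derive conn(f,d) via R1 from conn(f,e), road(e,d)
round 3: derive conn(f,f) via R1 from conn(f,b), road(b,f)
round 3: derive conn(g,d) via R1 from conn(g,e), road(e,d)
round 3: derive conn(g,f) via R1 from conn(g,b), road(b,f)
round 4: derive conn(d,f) via R1 from conn(d,b), road(b,f)
round 4: derive conn(d,h) via R1 from conn(d,b), road(b,h)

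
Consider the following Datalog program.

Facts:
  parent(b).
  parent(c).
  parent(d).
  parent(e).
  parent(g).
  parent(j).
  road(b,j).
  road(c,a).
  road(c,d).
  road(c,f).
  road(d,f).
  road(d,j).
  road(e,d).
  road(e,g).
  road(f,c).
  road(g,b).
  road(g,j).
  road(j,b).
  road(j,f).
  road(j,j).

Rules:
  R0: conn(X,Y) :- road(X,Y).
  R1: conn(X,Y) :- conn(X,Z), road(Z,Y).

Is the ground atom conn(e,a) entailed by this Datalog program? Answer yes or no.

round 1: derive conn(b,j) via R0 from road(b,j)
round 1: derive conn(c,a) via R0 from road(c,a)
round 1: derive conn(c,d) via R0 from road(c,d)
round 1: derive conn(c,f) via R0 from road(c,f)
round 1: derive conn(d,f) via R0 from road(d,f)
round 1: derive conn(d,j) via R0 from road(d,j)
round 1: derive conn(e,d) via R0 from road(e,d)
round 1: derive conn(e,g) via R0 from road(e,g)
round 1: derive conn(f,c) via R0 from road(f,c)
round 1: derive conn(g,b) via R0 from road(g,b)
round 1: derive conn(g,j) via R0 from road(g,j)
round 1: derive conn(j,b) via R0 from road(j,b)
round 1: derive conn(j,f) via R0 from road(j,f)
round 1: derive conn(j,j) via R0 from road(j,j)
round 2: derive conn(b,b) via R1 from conn(b,j), road(j,b)
round 2: derive conn(b,f) via R1 from conn(b,j), road(j,f)
round 2: derive conn(c,c) via R1 from conn(c,f), road(f,c)
round 2: derive conn(c,j) via R1 from conn(c,d), road(d,j)
round 2: derive conn(d,b) via R1 from conn(d,j), road(j,b)
round 2: derive conn(d,c) via R1 from conn(d,f), road(f,c)
round 2: derive conn(e,b) via R1 from conn(e,g), road(g,b)
round 2: derive conn(e,f) via R1 from conn(e,d), road(d,f)
round 2: derive conn(e,j) via R1 from conn(e,d), road(d,j)
round 2: derive conn(f,a) via R1 from conn(f,c), road(c,a)
round 2: derive conn(f,d) via R1 from conn(f,c), road(c,d)
round 2: derive conn(f,f) via R1 from conn(f,c), road(c,f)
round 2: derive conn(g,f) via R1 from conn(g,j), road(j,f)
round 2: derive conn(j,c) via R1 from conn(j,f), road(f,c)
round 3: derive conn(b,c) via R1 from conn(b,f), road(f,c)
round 3: derive conn(c,b) via R1 from conn(c,j), road(j,b)
round 3: derive conn(d,a) via R1 from conn(d,c), road(c,a)
round 3: derive conn(d,d) via R1 from conn(d,c), road(c,d)
round 3: derive conn(e,c) via R1 from conn(e,f), road(f,c)
round 3: derive conn(f,j) via R1 from conn(f,d), road(d,j)
round 3: derive conn(g,c) via R1 from conn(g,f), road(f,c)
round 3: derive conn(j,a) via R1 from conn(j,c), road(c,a)
round 3: derive conn(j,d) via R1 from conn(j,c), road(c,d)
round 4: derive conn(b,a) via R1 from conn(b,c), road(c,a)
round 4: derive conn(b,d) via R1 from conn(b,c), road(c,d)
round 4: derive conn(e,a) via R1 from conn(e,c), road(c,a)
round 4: derive conn(f,b) via R1 from conn(f,j), road(j,b)
round 4: derive conn(g,a) via R1 from conn(g,c), road(c,a)
round 4: derive conn(g,d) via R1 from conn(g,c), road(c,d)

yes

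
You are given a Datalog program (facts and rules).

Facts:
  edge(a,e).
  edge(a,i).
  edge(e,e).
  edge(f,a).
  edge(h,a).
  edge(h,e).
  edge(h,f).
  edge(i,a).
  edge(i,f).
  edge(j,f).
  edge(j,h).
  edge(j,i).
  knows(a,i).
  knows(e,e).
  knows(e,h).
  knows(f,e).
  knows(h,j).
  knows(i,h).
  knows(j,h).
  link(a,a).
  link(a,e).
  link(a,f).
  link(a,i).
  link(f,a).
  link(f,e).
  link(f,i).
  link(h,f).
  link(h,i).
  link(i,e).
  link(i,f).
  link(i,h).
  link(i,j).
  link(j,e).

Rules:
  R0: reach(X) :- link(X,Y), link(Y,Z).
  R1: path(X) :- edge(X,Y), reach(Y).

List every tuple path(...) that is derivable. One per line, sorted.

path(a)
path(f)
path(h)
path(i)
path(j)

round 1: derive reach(a) via R0 from link(a,a), link(a,a)
round 1: derive reach(f) via R0 from link(f,a), link(a,a)
round 1: derive reach(h) via R0 from link(h,f), link(f,a)
round 1: derive reach(i) via R0 from link(i,f), link(f,a)
round 2: derive path(a) via R1 from edge(a,i), reach(i)
round 2: derive path(f) via R1 from edge(f,a), reach(a)
round 2: derive path(h) via R1 from edge(h,a), reach(a)
round 2: derive path(i) via R1 from edge(i,a), reach(a)
round 2: derive path(j) via R1 from edge(j,f), reach(f)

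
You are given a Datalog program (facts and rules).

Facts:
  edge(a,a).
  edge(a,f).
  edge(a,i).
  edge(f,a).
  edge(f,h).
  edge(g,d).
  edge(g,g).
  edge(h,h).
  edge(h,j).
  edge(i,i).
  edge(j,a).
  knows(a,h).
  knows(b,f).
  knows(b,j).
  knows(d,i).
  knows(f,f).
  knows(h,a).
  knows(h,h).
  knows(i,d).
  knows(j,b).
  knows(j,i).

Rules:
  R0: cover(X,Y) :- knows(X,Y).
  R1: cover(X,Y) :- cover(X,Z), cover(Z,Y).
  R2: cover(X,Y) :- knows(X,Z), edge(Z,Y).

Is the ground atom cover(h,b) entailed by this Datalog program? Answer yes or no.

round 1: derive cover(a,h) via R0 from knows(a,h)
round 1: derive cover(b,f) via R0 from knows(b,f)
round 1: derive cover(b,j) via R0 from knows(b,j)
round 1: derive cover(d,i) via R0 from knows(d,i)
round 1: derive cover(f,f) via R0 from knows(f,f)
round 1: derive cover(h,a) via R0 from knows(h,a)
round 1: derive cover(h,h) via R0 from knows(h,h)
round 1: derive cover(i,d) via R0 from knows(i,d)
round 1: derive cover(j,b) via R0 from knows(j,b)
round 1: derive cover(j,i) via R0 from knows(j,i)
round 1: derive cover(a,j) via R2 from knows(a,h), edge(h,j)
round 1: derive cover(b,a) via R2 from knows(b,f), edge(f,a)
round 1: derive cover(b,h) via R2 from knows(b,f), edge(f,h)
round 1: derive cover(f,a) via R2 from knows(f,f), edge(f,a)
round 1: derive cover(f,h) via R2 from knows(f,f), edge(f,h)
round 1: derive cover(h,f) via R2 from knows(h,a), edge(a,f)
round 1: derive cover(h,i) via R2 from knows(h,a), edge(a,i)
round 1: derive cover(h,j) via R2 from knows(h,h), edge(h,j)
round 2: derive cover(a,a) via R1 from cover(a,h), cover(h,a)
round 2: derive cover(a,b) via R1 from cover(a,j), cover(j,b)
round 2: derive cover(a,f) via R1 from cover(a,h), cover(h,f)
round 2: derive cover(a,i) via R1 from cover(a,h), cover(h,i)
round 2: derive cover(b,b) via R1 from cover(b,j), cover(j,b)
round 2: derive cover(b,i) via R1 from cover(b,h), cover(h,i)
round 2: derive cover(d,d) via R1 from cover(d,i), cover(i,d)
round 2: derive cover(f,i) via R1 from cover(f,h), cover(h,i)
round 2: derive cover(f,j) via R1 from cover(f,a), cover(a,j)
round 2: derive cover(h,b) via R1 from cover(h,j), cover(j,b)
round 2: derive cover(h,d) via R1 from cover(h,i), cover(i,d)
round 2: derive cover(i,i) via R1 from cover(i,d), cover(d,i)
round 2: derive cover(j,a) via R1 from cover(j,b), cover(b,a)
round 2: derive cover(j,d) via R1 from cover(j,i), cover(i,d)
round 2: derive cover(j,f) via R1 from cover(j,b), cover(b,f)
round 2: derive cover(j,h) via R1 from cover(j,b), cover(b,h)
round 2: derive cover(j,j) via R1 from cover(j,b), cover(b,j)
round 3: derive cover(a,d) via R1 from cover(a,h), cover(h,d)
round 3: derive cover(b,d) via R1 from cover(b,h), cover(h,d)
round 3: derive cover(f,b) via R1 from cover(f,a), cover(a,b)
round 3: derive cover(f,d) via R1 from cover(f,h), cover(h,d)

yes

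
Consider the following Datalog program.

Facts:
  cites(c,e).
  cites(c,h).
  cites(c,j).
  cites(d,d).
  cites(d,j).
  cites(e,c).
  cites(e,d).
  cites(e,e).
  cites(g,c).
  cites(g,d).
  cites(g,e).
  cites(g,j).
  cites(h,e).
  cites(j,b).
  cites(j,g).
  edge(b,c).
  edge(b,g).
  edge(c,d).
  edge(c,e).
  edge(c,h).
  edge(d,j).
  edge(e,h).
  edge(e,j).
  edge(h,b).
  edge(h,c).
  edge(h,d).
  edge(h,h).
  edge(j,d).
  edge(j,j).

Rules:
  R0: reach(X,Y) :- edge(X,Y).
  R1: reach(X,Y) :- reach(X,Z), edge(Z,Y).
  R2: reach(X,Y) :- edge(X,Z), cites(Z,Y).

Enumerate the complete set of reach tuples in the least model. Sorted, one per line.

round 1: derive reach(b,c) via R0 from edge(b,c)
round 1: derive reach(b,g) via R0 from edge(b,g)
round 1: derive reach(c,d) via R0 from edge(c,d)
round 1: derive reach(c,e) via R0 from edge(c,e)
round 1: derive reach(c,h) via R0 from edge(c,h)
round 1: derive reach(d,j) via R0 from edge(d,j)
round 1: derive reach(e,h) via R0 from edge(e,h)
round 1: derive reach(e,j) via R0 from edge(e,j)
round 1: derive reach(h,b) via R0 from edge(h,b)
round 1: derive reach(h,c) via R0 from edge(h,c)
round 1: derive reach(h,d) via R0 from edge(h,d)
round 1: derive reach(h,h) via R0 from edge(h,h)
round 1: derive reach(j,d) via R0 from edge(j,d)
round 1: derive reach(j,j) via R0 from edge(j,j)
round 1: derive reach(b,d) via R2 from edge(b,g), cites(g,d)
round 1: derive reach(b,e) via R2 from edge(b,c), cites(c,e)
round 1: derive reach(b,h) via R2 from edge(b,c), cites(c,h)
round 1: derive reach(b,j) via R2 from edge(b,c), cites(c,j)
round 1: derive reach(c,c) via R2 from edge(c,e), cites(e,c)
round 1: derive reach(c,j) via R2 from edge(c,d), cites(d,j)
round 1: derive reach(d,b) via R2 from edge(d,j), cites(j,b)
round 1: derive reach(d,g) via R2 from edge(d,j), cites(j,g)
round 1: derive reach(e,b) via R2 from edge(e,j), cites(j,b)
round 1: derive reach(e,e) via R2 from edge(e,h), cites(h,e)
round 1: derive reach(e,g) via R2 from edge(e,j), cites(j,g)
round 1: derive reach(h,e) via R2 from edge(h,c), cites(c,e)
round 1: derive reach(h,j) via R2 from edge(h,c), cites(c,j)
round 1: derive reach(j,b) via R2 from edge(j,j), cites(j,b)
round 1: derive reach(j,g) via R2 from edge(j,j), cites(j,g)
round 2: derive reach(b,b) via R1 from reach(b,h), edge(h,b)
round 2: derive reach(c,b) via R1 from reach(c,h), edge(h,b)
round 2: derive reach(d,c) via R1 from reach(d,b), edge(b,c)
round 2: derive reach(d,d) via R1 from reach(d,j), edge(j,d)
round 2: derive reach(e,c) via R1 from reach(e,b), edge(b,c)
round 2: derive reach(e,d) via R1 from reach(e,h), edge(h,d)
round 2: derive reach(h,g) via R1 from reach(h,b), edge(b,g)
round 2: derive reach(j,c) via R1 from reach(j,b), edge(b,c)
round 3: derive reach(c,g) via R1 from reach(c,b), edge(b,g)
round 3: derive reach(d,e) via R1 from reach(d,c), edge(c,e)
round 3: derive reach(d,h) via R1 from reach(d,c), edge(c,h)
round 3: derive reach(j,e) via R1 from reach(j,c), edge(c,e)
round 3: derive reach(j,h) via R1 from reach(j,c), edge(c,h)

reach(b,b)
reach(b,c)
reach(b,d)
reach(b,e)
reach(b,g)
reach(b,h)
reach(b,j)
reach(c,b)
reach(c,c)
reach(c,d)
reach(c,e)
reach(c,g)
reach(c,h)
reach(c,j)
reach(d,b)
reach(d,c)
reach(d,d)
reach(d,e)
reach(d,g)
reach(d,h)
reach(d,j)
reach(e,b)
reach(e,c)
reach(e,d)
reach(e,e)
reach(e,g)
reach(e,h)
reach(e,j)
reach(h,b)
reach(h,c)
reach(h,d)
reach(h,e)
reach(h,g)
reach(h,h)
reach(h,j)
reach(j,b)
reach(j,c)
reach(j,d)
reach(j,e)
reach(j,g)
reach(j,h)
reach(j,j)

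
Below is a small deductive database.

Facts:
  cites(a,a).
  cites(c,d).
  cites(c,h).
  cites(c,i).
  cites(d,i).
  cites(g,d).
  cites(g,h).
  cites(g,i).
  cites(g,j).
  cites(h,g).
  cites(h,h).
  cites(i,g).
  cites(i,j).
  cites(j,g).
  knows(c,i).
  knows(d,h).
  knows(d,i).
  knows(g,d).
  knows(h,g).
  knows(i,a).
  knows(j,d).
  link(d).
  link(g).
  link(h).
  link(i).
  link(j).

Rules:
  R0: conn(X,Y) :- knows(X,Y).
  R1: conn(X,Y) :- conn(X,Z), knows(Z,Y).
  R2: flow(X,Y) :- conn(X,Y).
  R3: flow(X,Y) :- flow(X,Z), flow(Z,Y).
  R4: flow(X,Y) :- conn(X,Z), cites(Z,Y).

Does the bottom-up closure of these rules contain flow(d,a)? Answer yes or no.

round 1: derive conn(c,i) via R0 from knows(c,i)
round 1: derive conn(d,h) via R0 from knows(d,h)
round 1: derive conn(d,i) via R0 from knows(d,i)
round 1: derive conn(g,d) via R0 from knows(g,d)
round 1: derive conn(h,g) via R0 from knows(h,g)
round 1: derive conn(i,a) via R0 from knows(i,a)
round 1: derive conn(j,d) via R0 from knows(j,d)
round 2: derive conn(c,a) via R1 from conn(c,i), knows(i,a)
round 2: derive conn(d,a) via R1 from conn(d,i), knows(i,a)
round 2: derive conn(d,g) via R1 from conn(d,h), knows(h,g)
round 2: derive conn(g,h) via R1 from conn(g,d), knows(d,h)
round 2: derive conn(g,i) via R1 from conn(g,d), knows(d,i)
round 2: derive conn(h,d) via R1 from conn(h,g), knows(g,d)
round 2: derive conn(j,h) via R1 from conn(j,d), knows(d,h)
round 2: derive conn(j,i) via R1 from conn(j,d), knows(d,i)
round 2: derive flow(c,i) via R2 from conn(c,i)
round 2: derive flow(d,h) via R2 from conn(d,h)
round 2: derive flow(d,i) via R2 from conn(d,i)
round 2: derive flow(g,d) via R2 from conn(g,d)
round 2: derive flow(h,g) via R2 from conn(h,g)
round 2: derive flow(i,a) via R2 from conn(i,a)
round 2: derive flow(j,d) via R2 from conn(j,d)
round 2: derive flow(c,g) via R4 from conn(c,i), cites(i,g)
round 2: derive flow(c,j) via R4 from conn(c,i), cites(i,j)
round 2: derive flow(d,g) via R4 from conn(d,h), cites(h,g)
round 2: derive flow(d,j) via R4 from conn(d,i), cites(i,j)
round 2: derive flow(g,i) via R4 from conn(g,d), cites(d,i)
round 2: derive flow(h,d) via R4 from conn(h,g), cites(g,d)
round 2: derive flow(h,h) via R4 from conn(h,g), cites(g,h)
round 2: derive flow(h,i) via R4 from conn(h,g), cites(g,i)
round 2: derive flow(h,j) via R4 from conn(h,g), cites(g,j)
round 2: derive flow(j,i) via R4 from conn(j,d), cites(d,i)
round 3: derive conn(d,d) via R1 from conn(d,g), knows(g,d)
round 3: derive conn(g,a) via R1 from conn(g,i), knows(i,a)
round 3: derive conn(g,g) via R1 from conn(g,h), knows(h,g)
round 3: derive conn(h,h) via R1 from conn(h,d), knows(d,h)
round 3: derive conn(h,i) via R1 from conn(h,d), knows(d,i)
round 3: derive conn(j,a) via R1 from conn(j,i), knows(i,a)
round 3: derive conn(j,g) via R1 from conn(j,h), knows(h,g)
round 3: derive flow(c,a) via R2 from conn(c,a)
round 3: derive flow(d,a) via R2 from conn(d,a)
round 3: derive flow(g,h) via R2 from conn(g,h)
round 3: derive flow(j,h) via R2 from conn(j,h)
round 3: derive flow(c,d) via R3 from flow(c,g), flow(g,d)
round 3: derive flow(d,d) via R3 from flow(d,g), flow(g,d)
round 3: derive flow(g,a) via R3 from flow(g,i), flow(i,a)
round 3: derive flow(g,g) via R3 from flow(g,d), flow(d,g)
round 3: derive flow(g,j) via R3 from flow(g,d), flow(d,j)
round 3: derive flow(h,a) via R3 from flow(h,i), flow(i,a)
round 3: derive flow(j,a) via R3 from flow(j,i), flow(i,a)
round 3: derive flow(j,g) via R3 from flow(j,d), flow(d,g)
round 3: derive flow(j,j) via R3 from flow(j,d), flow(d,j)
round 4: derive conn(h,a) via R1 from conn(h,i), knows(i,a)
round 4: derive flow(c,h) via R3 from flow(c,d), flow(d,h)

yes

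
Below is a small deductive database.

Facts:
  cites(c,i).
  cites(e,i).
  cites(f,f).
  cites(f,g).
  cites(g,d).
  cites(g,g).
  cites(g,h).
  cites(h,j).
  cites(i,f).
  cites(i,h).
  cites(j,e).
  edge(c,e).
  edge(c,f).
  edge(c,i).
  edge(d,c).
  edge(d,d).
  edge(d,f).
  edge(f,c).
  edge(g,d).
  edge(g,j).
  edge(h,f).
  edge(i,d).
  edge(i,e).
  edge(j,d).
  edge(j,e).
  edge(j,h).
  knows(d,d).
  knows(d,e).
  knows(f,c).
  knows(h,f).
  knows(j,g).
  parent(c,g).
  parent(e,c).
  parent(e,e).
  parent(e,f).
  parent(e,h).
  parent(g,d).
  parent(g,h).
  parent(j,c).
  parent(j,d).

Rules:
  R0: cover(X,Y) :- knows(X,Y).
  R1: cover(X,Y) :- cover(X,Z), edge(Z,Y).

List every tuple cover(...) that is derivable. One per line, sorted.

cover(d,c)
cover(d,d)
cover(d,e)
cover(d,f)
cover(d,i)
cover(f,c)
cover(f,d)
cover(f,e)
cover(f,f)
cover(f,i)
cover(h,c)
cover(h,d)
cover(h,e)
cover(h,f)
cover(h,i)
cover(j,c)
cover(j,d)
cover(j,e)
cover(j,f)
cover(j,g)
cover(j,h)
cover(j,i)
cover(j,j)

round 1: derive cover(d,d) via R0 from knows(d,d)
round 1: derive cover(d,e) via R0 from knows(d,e)
round 1: derive cover(f,c) via R0 from knows(f,c)
round 1: derive cover(h,f) via R0 from knows(h,f)
round 1: derive cover(j,g) via R0 from knows(j,g)
round 2: derive cover(d,c) via R1 from cover(d,d), edge(d,c)
round 2: derive cover(d,f) via R1 from cover(d,d), edge(d,f)
round 2: derive cover(f,e) via R1 from cover(f,c), edge(c,e)
round 2: derive cover(f,f) via R1 from cover(f,c), edge(c,f)
round 2: derive cover(f,i) via R1 from cover(f,c), edge(c,i)
round 2: derive cover(h,c) via R1 from cover(h,f), edge(f,c)
round 2: derive cover(j,d) via R1 from cover(j,g), edge(g,d)
round 2: derive cover(j,j) via R1 from cover(j,g), edge(g,j)
round 3: derive cover(d,i) via R1 from cover(d,c), edge(c,i)
round 3: derive cover(f,d) via R1 from cover(f,i), edge(i,d)
round 3: derive cover(h,e) via R1 from cover(h,c), edge(c,e)
round 3: derive cover(h,i) via R1 from cover(h,c), edge(c,i)
round 3: derive cover(j,c) via R1 from cover(j,d), edge(d,c)
round 3: derive cover(j,e) via R1 from cover(j,j), edge(j,e)
round 3: derive cover(j,f) via R1 from cover(j,d), edge(d,f)
round 3: derive cover(j,h) via R1 from cover(j,j), edge(j,h)
round 4: derive cover(h,d) via R1 from cover(h,i), edge(i,d)
round 4: derive cover(j,i) via R1 from cover(j,c), edge(c,i)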